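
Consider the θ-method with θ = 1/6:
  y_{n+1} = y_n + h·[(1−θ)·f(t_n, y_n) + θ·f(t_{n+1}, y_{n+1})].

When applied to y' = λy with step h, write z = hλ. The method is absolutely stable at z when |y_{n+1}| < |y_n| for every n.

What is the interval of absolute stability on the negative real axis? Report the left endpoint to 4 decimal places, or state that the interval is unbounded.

Test eqn y'=λy, z=hλ:
  y_{n+1} = y_n + z·[5/6·y_n + 1/6·y_{n+1}] ⇒ (1 − 1/6z)y_{n+1} = (1 + 5/6z)y_n
  so R(z) = (1 + 5/6z)/(1 − 1/6z).

Solve |R(x)|<1 on ℝ⁻.
x=-0.49: |R|=0.5470
R=−1: 1+5/6x = −1+1/6x ⇒ -2/3x=2 ⇒ x=2/(-2/3)=-3.0000
Confirm numerically:
  x=-2.629: |R|=0.82802 <1
  x=-2.494: |R|=0.76171 <1
  x=-2.120: |R|=0.56650 <1
  x=-1.766: |R|=0.36441 <1
  x=-3.600: |R|=1.25000 >1
  x=-3.463: |R|=1.19571 >1
Stable set (-3.0000, 0).

(-3.0000, 0).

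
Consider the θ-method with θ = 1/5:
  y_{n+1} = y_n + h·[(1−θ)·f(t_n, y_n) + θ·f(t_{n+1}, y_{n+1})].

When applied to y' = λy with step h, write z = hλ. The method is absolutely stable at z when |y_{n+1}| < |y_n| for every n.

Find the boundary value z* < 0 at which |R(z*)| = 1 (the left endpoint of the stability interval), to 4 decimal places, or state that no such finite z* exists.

z* = -3.3333.

With y'=λy (z=hλ):
  y_{n+1} = y_n + z·[4/5·y_n + 1/5·y_{n+1}] ⇒ (1 − 1/5z)y_{n+1} = (1 + 4/5z)y_n
  Hence R(z) = (1 + 4/5z)/(1 − 1/5z).

Need |R(x)|<1, x<0.
x=-1.41: |R|=0.0998
R=−1: 1+4/5x = −1+1/5x ⇒ -3/5x=2 ⇒ x=2/(-3/5)=-3.3333
Confirm numerically:
  x=-2.906: |R|=0.83784 <1
  x=-2.592: |R|=0.70706 <1
  x=-2.414: |R|=0.62800 <1
  x=-3.806: |R|=1.16103 >1
  x=-3.730: |R|=1.13631 >1
  x=-3.512: |R|=1.06297 >1
Interval (-3.3333, 0).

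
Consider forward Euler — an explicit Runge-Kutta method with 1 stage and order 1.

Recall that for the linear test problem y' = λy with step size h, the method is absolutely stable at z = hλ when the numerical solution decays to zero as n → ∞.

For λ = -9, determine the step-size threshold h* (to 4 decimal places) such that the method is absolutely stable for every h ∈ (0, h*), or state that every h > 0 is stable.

(-2.0000,0); λ=-9 ⇒ h* = 0.2222.

With y'=λy (z=hλ):
  order 1, 1-stage ⇒ R(z)=1+z
  (e.g. R(-1.71)=-0.71000, |R|=0.71000)

Solve |R(x)|<1 on ℝ⁻.
x=-1.71: |R|=0.7100
|R(-1.82)|=0.8200 |R(-1.58)|=0.5800 |R(-0.77)|=0.2300
Bisect:
  x_lo=-2.6994 |R|=1.6994  x_hi=-0.1998 |R|=0.8002
  mid=-1.44957 |R|=0.44957 →hi
  mid=-2.07447 |R|=1.07447 →lo
  mid=-1.76202 |R|=0.76202 →hi
  mid=-1.91825 |R|=0.91825 →hi
  mid=-1.99636 |R|=0.99636 →hi
  mid=-2.03541 |R|=1.03541 →lo
  mid=-2.01589 |R|=1.01589 →lo
  mid=-2.00612 |R|=1.00612 →lo
  ...
  [-2.00002,-1.99987] ⇒ x*=-2.0000
So |R|<1 on (-2.0000, 0).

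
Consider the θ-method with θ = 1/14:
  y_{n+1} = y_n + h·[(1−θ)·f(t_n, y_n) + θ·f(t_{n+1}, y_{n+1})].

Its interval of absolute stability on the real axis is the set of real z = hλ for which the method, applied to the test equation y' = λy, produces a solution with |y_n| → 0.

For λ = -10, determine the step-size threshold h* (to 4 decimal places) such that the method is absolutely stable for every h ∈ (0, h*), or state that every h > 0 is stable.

(-2.3333,0); λ=-10 ⇒ h* = (7/3)/10 = 0.2333.

With y'=λy (z=hλ):
  y_{n+1} = y_n + z·[13/14·y_n + 1/14·y_{n+1}] ⇒ (1 − 1/14z)y_{n+1} = (1 + 13/14z)y_n
  R(z) = (1 + 13/14z)/(1 − 1/14z).

Boundary: |R(x)|=1, x<0.
x=-1.05: |R|=0.0233
R=−1: 1+13/14x = −1+1/14x ⇒ -6/7x=2 ⇒ x=2/(-6/7)=-2.3333
Confirm numerically:
  x=-2.249: |R|=0.93772 <1
  x=-1.527: |R|=0.37683 <1
  x=-1.199: |R|=0.10441 <1
  x=-1.021: |R|=0.04840 <1
  x=-2.903: |R|=1.40443 >1
  x=-2.763: |R|=1.30758 >1
  x=-2.408: |R|=1.05461 >1
Interval (-2.3333, 0).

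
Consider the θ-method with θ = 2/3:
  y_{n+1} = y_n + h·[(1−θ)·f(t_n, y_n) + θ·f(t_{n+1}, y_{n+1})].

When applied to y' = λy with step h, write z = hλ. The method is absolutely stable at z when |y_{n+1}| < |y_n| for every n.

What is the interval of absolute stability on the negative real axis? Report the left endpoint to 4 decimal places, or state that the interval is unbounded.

interval (−∞, 0).

With y'=λy (z=hλ):
  y_{n+1} = y_n + z·[1/3·y_n + 2/3·y_{n+1}] ⇒ (1 − 2/3z)y_{n+1} = (1 + 1/3z)y_n
  Hence R(z) = (1 + 1/3z)/(1 − 2/3z).

Boundary: |R(x)|=1, x<0.
x=-1.2: |R|=0.3333
x=-2: |R|=0.1429
x=-10: |R|=0.3043
x=-100: |R|=0.4778
θ=2/3≥1/2 ⇒ |1+1/3x|<|1−2/3x| ∀x<0 ⇒ stable on all of ℝ⁻.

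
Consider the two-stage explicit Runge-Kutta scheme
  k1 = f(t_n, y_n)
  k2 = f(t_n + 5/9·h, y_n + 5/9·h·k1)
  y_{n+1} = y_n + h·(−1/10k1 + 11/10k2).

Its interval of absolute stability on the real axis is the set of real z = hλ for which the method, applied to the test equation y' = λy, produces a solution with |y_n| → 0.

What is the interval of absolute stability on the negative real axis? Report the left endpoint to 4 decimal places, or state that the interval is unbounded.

z∈(-1.6364,0).

With y'=λy (z=hλ):
  k1=λy_n ⇒ h·k1=z·y_n;  k2=λ(1+5/9z)y_n ⇒ h·k2=z(1+5/9z)y_n
  y_{n+1}/y_n = 1 − 1/10z + 11/10z(1+5/9z) = 1 + z + 11/18z²
  ⇒ R(z) = 1 + z + 11/18z².

Boundary: |R(x)|=1, x<0.
x=-0.8: |R|=0.5911
R=1: x+11/18x²=0 ⇒ x=−18/11=-1.6364; min R=1−1/(4·11/18)=0.5909>−1
Confirm numerically:
  x=-1.575: |R|=0.94094 <1
  x=-1.301: |R|=0.73337 <1
  x=-1.221: |R|=0.69007 <1
  x=-0.808: |R|=0.59097 <1
  x=-2.220: |R|=1.79180 >1
  x=-1.711: |R|=1.07804 >1
So |R|<1 on (-1.6364, 0).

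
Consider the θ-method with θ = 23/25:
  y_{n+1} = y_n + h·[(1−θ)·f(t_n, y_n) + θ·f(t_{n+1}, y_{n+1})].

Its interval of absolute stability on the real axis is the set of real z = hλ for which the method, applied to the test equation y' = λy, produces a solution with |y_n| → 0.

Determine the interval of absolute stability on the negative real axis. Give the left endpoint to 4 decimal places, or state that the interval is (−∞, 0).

unbounded; (−∞, 0).

Test eqn y'=λy, z=hλ:
  y_{n+1} = y_n + z·[2/25·y_n + 23/25·y_{n+1}] ⇒ (1 − 23/25z)y_{n+1} = (1 + 2/25z)y_n
  ⇒ R(z) = (1 + 2/25z)/(1 − 23/25z).

Solve |R(x)|<1 on ℝ⁻.
x=-1.47: |R|=0.3751
x=-2: |R|=0.2958
x=-10: |R|=0.0196
x=-100: |R|=0.0753
θ=23/25≥1/2 ⇒ |1+2/25x|<|1−23/25x| ∀x<0 ⇒ stable on all of ℝ⁻.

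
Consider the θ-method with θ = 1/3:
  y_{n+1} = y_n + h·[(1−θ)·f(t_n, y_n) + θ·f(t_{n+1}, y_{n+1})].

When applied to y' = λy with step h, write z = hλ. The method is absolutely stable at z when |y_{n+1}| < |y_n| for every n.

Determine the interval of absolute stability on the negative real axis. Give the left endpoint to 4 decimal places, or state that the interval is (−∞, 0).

Test eqn y'=λy, z=hλ:
  y_{n+1} = y_n + z·[2/3·y_n + 1/3·y_{n+1}] ⇒ (1 − 1/3z)y_{n+1} = (1 + 2/3z)y_n
  R(z) = (1 + 2/3z)/(1 − 1/3z).

Solve |R(x)|<1 on ℝ⁻.
x=-0.97: |R|=0.2670
R=−1: 1+2/3x = −1+1/3x ⇒ -1/3x=2 ⇒ x=2/(-1/3)=-6.0000
Confirm numerically:
  x=-5.944: |R|=0.99374 <1
  x=-4.509: |R|=0.80144 <1
  x=-3.266: |R|=0.56368 <1
  x=-6.319: |R|=1.03423 >1
  x=-6.055: |R|=1.00607 >1
  x=-6.031: |R|=1.00343 >1
Stable set (-6.0000, 0).

z∈(-6.0000,0).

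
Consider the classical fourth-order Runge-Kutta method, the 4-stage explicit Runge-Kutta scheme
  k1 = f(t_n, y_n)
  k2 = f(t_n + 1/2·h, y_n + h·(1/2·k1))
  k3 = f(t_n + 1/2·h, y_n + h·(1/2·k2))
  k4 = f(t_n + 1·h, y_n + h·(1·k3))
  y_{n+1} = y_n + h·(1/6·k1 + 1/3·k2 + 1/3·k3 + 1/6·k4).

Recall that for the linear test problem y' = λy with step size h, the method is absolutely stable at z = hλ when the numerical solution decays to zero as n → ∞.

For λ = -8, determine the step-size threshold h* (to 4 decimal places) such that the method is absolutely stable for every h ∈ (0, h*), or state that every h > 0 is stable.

(-2.7853,0); λ=-8 ⇒ h* = 0.3482.

Set f=λy, z=hλ:
  order 4, 4-stage ⇒ R(z)=1+z+z^2/2+z^3/6+z^4/24
  (e.g. R(-1.2)=0.31840, |R|=0.31840)

Need |R(x)|<1, x<0.
x=-1.2: |R|=0.3184
|R(-2.45)|=0.6015 |R(-1.24)|=0.3095 |R(-0.55)|=0.5773
Bisect:
  x_lo=-3.1645 |R|=1.7392  x_hi=-0.0606 |R|=0.9412
  mid=-1.61253 |R|=0.27049 →hi
  mid=-2.38849 |R|=0.54902 →hi
  mid=-2.77648 |R|=0.98679 →hi
  mid=-2.97047 |R|=1.31702 →lo
  mid=-2.87347 |R|=1.14129 →lo
  mid=-2.82497 |R|=1.06149 →lo
  mid=-2.80072 |R|=1.02352 →lo
  mid=-2.78860 |R|=1.00500 →lo
  mid=-2.78254 |R|=0.99585 →hi
  mid=-2.78557 |R|=1.00042 →lo
  ...
  [-2.78538,-2.78519] ⇒ x*=-2.7853
So |R|<1 on (-2.7853, 0).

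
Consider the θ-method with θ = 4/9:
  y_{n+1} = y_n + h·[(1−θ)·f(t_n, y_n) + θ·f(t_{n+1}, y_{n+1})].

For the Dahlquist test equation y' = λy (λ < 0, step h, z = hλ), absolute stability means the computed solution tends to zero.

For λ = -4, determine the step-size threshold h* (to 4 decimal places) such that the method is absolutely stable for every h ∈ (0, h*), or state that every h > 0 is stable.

(-18.0000,0); λ=-4 ⇒ h* = (18)/4 = 4.5000.

Set f=λy, z=hλ:
  y_{n+1} = y_n + z·[5/9·y_n + 4/9·y_{n+1}] ⇒ (1 − 4/9z)y_{n+1} = (1 + 5/9z)y_n
  ⇒ R(z) = (1 + 5/9z)/(1 − 4/9z).

Need |R(x)|<1, x<0.
x=-1.24: |R|=0.2006
R=−1: 1+5/9x = −1+4/9x ⇒ -1/9x=2 ⇒ x=2/(-1/9)=-18.0000
Confirm numerically:
  x=-16.196: |R|=0.97555 <1
  x=-15.284: |R|=0.96128 <1
  x=-15.013: |R|=0.95674 <1
  x=-18.331: |R|=1.00402 >1
  x=-18.251: |R|=1.00306 >1
Stable set (-18.0000, 0).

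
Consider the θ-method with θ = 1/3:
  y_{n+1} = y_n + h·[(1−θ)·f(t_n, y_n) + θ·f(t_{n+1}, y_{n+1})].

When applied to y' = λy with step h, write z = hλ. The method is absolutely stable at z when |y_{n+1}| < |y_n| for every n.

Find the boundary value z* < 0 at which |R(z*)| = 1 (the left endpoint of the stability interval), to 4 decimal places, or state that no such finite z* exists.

left endpoint -6.0000.

On y'=λy, z=hλ:
  y_{n+1} = y_n + z·[2/3·y_n + 1/3·y_{n+1}] ⇒ (1 − 1/3z)y_{n+1} = (1 + 2/3z)y_n
  R(z) = (1 + 2/3z)/(1 − 1/3z).

Solve |R(x)|<1 on ℝ⁻.
x=-1.33: |R|=0.0785
R=−1: 1+2/3x = −1+1/3x ⇒ -1/3x=2 ⇒ x=2/(-1/3)=-6.0000
Confirm numerically:
  x=-4.014: |R|=0.71685 <1
  x=-3.982: |R|=0.71097 <1
  x=-2.974: |R|=0.49347 <1
  x=-6.506: |R|=1.05323 >1
  x=-6.415: |R|=1.04408 >1
  x=-6.352: |R|=1.03764 >1
Stable set (-6.0000, 0).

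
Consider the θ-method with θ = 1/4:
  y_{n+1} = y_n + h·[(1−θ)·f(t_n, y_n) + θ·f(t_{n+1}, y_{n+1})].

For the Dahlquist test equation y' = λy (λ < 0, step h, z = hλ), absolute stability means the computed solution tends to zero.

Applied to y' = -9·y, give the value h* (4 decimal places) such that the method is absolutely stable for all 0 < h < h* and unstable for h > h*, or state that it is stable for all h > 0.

(-4.0000,0); λ=-9 ⇒ h* = (4)/9 = 0.4444.

On y'=λy, z=hλ:
  y_{n+1} = y_n + z·[3/4·y_n + 1/4·y_{n+1}] ⇒ (1 − 1/4z)y_{n+1} = (1 + 3/4z)y_n
  ⇒ R(z) = (1 + 3/4z)/(1 − 1/4z).

Need |R(x)|<1, x<0.
x=-0.71: |R|=0.3970
R=−1: 1+3/4x = −1+1/4x ⇒ -1/2x=2 ⇒ x=2/(-1/2)=-4.0000
Confirm numerically:
  x=-3.959: |R|=0.98970 <1
  x=-3.812: |R|=0.95187 <1
  x=-2.711: |R|=0.61585 <1
  x=-4.414: |R|=1.09841 >1
  x=-4.399: |R|=1.09501 >1
  x=-4.366: |R|=1.08750 >1
Stable set (-4.0000, 0).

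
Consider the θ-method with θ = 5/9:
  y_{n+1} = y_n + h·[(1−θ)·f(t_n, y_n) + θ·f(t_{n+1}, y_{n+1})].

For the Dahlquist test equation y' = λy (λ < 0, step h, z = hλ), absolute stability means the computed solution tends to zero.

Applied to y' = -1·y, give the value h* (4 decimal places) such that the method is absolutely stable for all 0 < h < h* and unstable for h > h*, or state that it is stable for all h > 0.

Set f=λy, z=hλ:
  y_{n+1} = y_n + z·[4/9·y_n + 5/9·y_{n+1}] ⇒ (1 − 5/9z)y_{n+1} = (1 + 4/9z)y_n
  so R(z) = (1 + 4/9z)/(1 − 5/9z).

Boundary: |R(x)|=1, x<0.
x=-1.66: |R|=0.1364
x=-2: |R|=0.0526
x=-10: |R|=0.5254
x=-100: |R|=0.7682
θ=5/9≥1/2 ⇒ |1+4/9x|<|1−5/9x| ∀x<0 ⇒ unbounded interval.

unbounded; (−∞, 0). Any h>0 works for λ=-1.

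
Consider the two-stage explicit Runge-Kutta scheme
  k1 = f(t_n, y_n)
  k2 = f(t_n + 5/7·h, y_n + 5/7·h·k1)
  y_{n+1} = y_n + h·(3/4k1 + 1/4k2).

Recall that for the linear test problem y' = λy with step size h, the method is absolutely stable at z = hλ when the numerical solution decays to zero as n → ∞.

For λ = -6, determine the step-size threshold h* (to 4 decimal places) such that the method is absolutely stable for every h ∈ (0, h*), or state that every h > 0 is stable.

Set f=λy, z=hλ:
  k1=λy_n ⇒ h·k1=z·y_n;  k2=λ(1+5/7z)y_n ⇒ h·k2=z(1+5/7z)y_n
  y_{n+1}/y_n = 1 + 3/4z + 1/4z(1+5/7z) = 1 + z + 5/28z²
  R(z) = 1 + z + 5/28z².

Solve |R(x)|<1 on ℝ⁻.
x=-1.63: |R|=0.1556
R=1: x+5/28x²=0 ⇒ x=−28/5=-5.6000; min R=1−1/(4·5/28)=-0.4000>−1
Confirm numerically:
  x=-3.614: |R|=0.28168 <1
  x=-3.176: |R|=0.37475 <1
  x=-2.292: |R|=0.35392 <1
  x=-6.066: |R|=1.50478 >1
  x=-5.740: |R|=1.14350 >1
Stable set (-5.6000, 0).

(-5.6000,0); λ=-6 ⇒ h* = (28/5)/6 = 0.9333.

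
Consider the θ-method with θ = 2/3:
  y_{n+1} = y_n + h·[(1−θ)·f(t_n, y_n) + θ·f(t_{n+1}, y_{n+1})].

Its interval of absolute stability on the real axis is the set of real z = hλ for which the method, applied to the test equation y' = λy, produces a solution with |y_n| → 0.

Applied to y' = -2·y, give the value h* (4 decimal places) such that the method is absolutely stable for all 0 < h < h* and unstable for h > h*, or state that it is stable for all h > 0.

(−∞, 0) — no finite endpoint. Any h>0 works for λ=-2.

On y'=λy, z=hλ:
  y_{n+1} = y_n + z·[1/3·y_n + 2/3·y_{n+1}] ⇒ (1 − 2/3z)y_{n+1} = (1 + 1/3z)y_n
  so R(z) = (1 + 1/3z)/(1 − 2/3z).

Boundary: |R(x)|=1, x<0.
x=-0.63: |R|=0.5563
x=-2: |R|=0.1429
x=-10: |R|=0.3043
x=-100: |R|=0.4778
θ=2/3≥1/2 ⇒ |1+1/3x|<|1−2/3x| ∀x<0 ⇒ unbounded interval.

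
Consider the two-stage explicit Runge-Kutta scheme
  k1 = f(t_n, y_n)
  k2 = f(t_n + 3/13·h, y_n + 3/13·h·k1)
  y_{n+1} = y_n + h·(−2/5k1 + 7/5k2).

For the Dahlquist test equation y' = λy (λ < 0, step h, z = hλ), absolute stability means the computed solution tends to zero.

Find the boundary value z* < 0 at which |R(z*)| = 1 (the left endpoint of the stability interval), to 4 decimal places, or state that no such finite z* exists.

left endpoint -3.0952.

On y'=λy, z=hλ:
  k1=λy_n ⇒ h·k1=z·y_n;  k2=λ(1+3/13z)y_n ⇒ h·k2=z(1+3/13z)y_n
  y_{n+1}/y_n = 1 − 2/5z + 7/5z(1+3/13z) = 1 + z + 21/65z²
  ⇒ R(z) = 1 + z + 21/65z².

Solve |R(x)|<1 on ℝ⁻.
x=-1.49: |R|=0.2273
R=1: x+21/65x²=0 ⇒ x=−65/21=-3.0952; min R=1−1/(4·21/65)=0.2262>−1
Confirm numerically:
  x=-2.763: |R|=0.70342 <1
  x=-2.138: |R|=0.33880 <1
  x=-2.025: |R|=0.29982 <1
  x=-1.618: |R|=0.22779 <1
  x=-3.486: |R|=1.44009 >1
  x=-3.211: |R|=1.12009 >1
Interval (-3.0952, 0).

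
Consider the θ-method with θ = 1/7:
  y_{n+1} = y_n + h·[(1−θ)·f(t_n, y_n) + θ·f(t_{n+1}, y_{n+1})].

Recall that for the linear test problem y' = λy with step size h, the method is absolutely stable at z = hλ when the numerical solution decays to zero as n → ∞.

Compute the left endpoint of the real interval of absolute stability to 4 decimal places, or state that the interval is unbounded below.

Set f=λy, z=hλ:
  y_{n+1} = y_n + z·[6/7·y_n + 1/7·y_{n+1}] ⇒ (1 − 1/7z)y_{n+1} = (1 + 6/7z)y_n
  so R(z) = (1 + 6/7z)/(1 − 1/7z).

Solve |R(x)|<1 on ℝ⁻.
x=-0.43: |R|=0.5949
R=−1: 1+6/7x = −1+1/7x ⇒ -5/7x=2 ⇒ x=2/(-5/7)=-2.8000
Confirm numerically:
  x=-2.533: |R|=0.85996 <1
  x=-2.298: |R|=0.73005 <1
  x=-1.597: |R|=0.30034 <1
  x=-1.263: |R|=0.06995 <1
  x=-2.930: |R|=1.06546 >1
  x=-2.899: |R|=1.05001 >1
Stable set (-2.8000, 0).

left endpoint -2.8000.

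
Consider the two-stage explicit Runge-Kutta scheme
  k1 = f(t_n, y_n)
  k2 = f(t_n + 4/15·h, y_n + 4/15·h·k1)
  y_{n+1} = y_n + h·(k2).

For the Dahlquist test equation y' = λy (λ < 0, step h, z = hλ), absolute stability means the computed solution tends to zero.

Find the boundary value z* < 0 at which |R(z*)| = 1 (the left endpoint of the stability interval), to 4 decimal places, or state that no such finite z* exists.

z* = -3.7500.

Set f=λy, z=hλ:
  k1=λy_n ⇒ h·k1=z·y_n;  k2=λ(1+4/15z)y_n ⇒ h·k2=z(1+4/15z)y_n
  y_{n+1}/y_n = 1 + z(1+4/15z) = 1 + z + 4/15z²
  Hence R(z) = 1 + z + 4/15z².

Boundary: |R(x)|=1, x<0.
x=-1.15: |R|=0.2027
R=1: x+4/15x²=0 ⇒ x=−15/4=-3.7500; min R=1−1/(4·4/15)=0.0625>−1
Confirm numerically:
  x=-3.182: |R|=0.51803 <1
  x=-2.209: |R|=0.09225 <1
  x=-1.972: |R|=0.06501 <1
  x=-1.679: |R|=0.07274 <1
  x=-4.337: |R|=1.67889 >1
  x=-4.138: |R|=1.42815 >1
  x=-4.008: |R|=1.27575 >1
Stable set (-3.7500, 0).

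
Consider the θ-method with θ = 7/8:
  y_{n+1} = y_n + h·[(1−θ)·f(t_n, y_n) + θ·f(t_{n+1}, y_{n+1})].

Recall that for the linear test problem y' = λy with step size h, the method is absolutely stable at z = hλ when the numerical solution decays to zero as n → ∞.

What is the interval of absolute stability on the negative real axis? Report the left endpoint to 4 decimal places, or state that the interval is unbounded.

Set f=λy, z=hλ:
  y_{n+1} = y_n + z·[1/8·y_n + 7/8·y_{n+1}] ⇒ (1 − 7/8z)y_{n+1} = (1 + 1/8z)y_n
  R(z) = (1 + 1/8z)/(1 − 7/8z).

Need |R(x)|<1, x<0.
x=-1.4: |R|=0.3708
x=-2: |R|=0.2727
x=-10: |R|=0.0256
x=-100: |R|=0.1299
θ=7/8≥1/2 ⇒ |1+1/8x|<|1−7/8x| ∀x<0 ⇒ stable on all of ℝ⁻.

(−∞, 0) — no finite endpoint.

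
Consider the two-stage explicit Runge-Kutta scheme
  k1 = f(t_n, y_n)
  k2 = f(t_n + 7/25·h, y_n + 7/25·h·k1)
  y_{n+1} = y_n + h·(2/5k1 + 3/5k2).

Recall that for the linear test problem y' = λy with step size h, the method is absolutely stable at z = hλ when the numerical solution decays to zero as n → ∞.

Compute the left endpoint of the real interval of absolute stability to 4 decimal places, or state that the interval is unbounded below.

With y'=λy (z=hλ):
  k1=λy_n ⇒ h·k1=z·y_n;  k2=λ(1+7/25z)y_n ⇒ h·k2=z(1+7/25z)y_n
  y_{n+1}/y_n = 1 + 2/5z + 3/5z(1+7/25z) = 1 + z + 21/125z²
  so R(z) = 1 + z + 21/125z².

Find x<0 with |R(x)|<1.
x=-1.77: |R|=0.2437
R=1: x+21/125x²=0 ⇒ x=−125/21=-5.9524; min R=1−1/(4·21/125)=-0.4881>−1
Confirm numerically:
  x=-5.189: |R|=0.33452 <1
  x=-3.470: |R|=0.44713 <1
  x=-2.918: |R|=0.48753 <1
  x=-6.332: |R|=1.40383 >1
  x=-6.253: |R|=1.31580 >1
  x=-5.998: |R|=1.04597 >1
Interval (-5.9524, 0).

left endpoint -5.9524.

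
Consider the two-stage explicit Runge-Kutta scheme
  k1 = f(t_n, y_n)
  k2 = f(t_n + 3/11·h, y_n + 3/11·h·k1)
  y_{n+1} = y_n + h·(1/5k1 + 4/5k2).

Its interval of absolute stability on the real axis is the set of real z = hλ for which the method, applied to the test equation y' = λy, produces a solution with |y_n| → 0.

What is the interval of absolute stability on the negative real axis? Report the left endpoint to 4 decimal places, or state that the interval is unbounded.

z∈(-4.5833,0).

Test eqn y'=λy, z=hλ:
  k1=λy_n ⇒ h·k1=z·y_n;  k2=λ(1+3/11z)y_n ⇒ h·k2=z(1+3/11z)y_n
  y_{n+1}/y_n = 1 + 1/5z + 4/5z(1+3/11z) = 1 + z + 12/55z²
  ⇒ R(z) = 1 + z + 12/55z².

Solve |R(x)|<1 on ℝ⁻.
x=-0.92: |R|=0.2647
R=1: x+12/55x²=0 ⇒ x=−55/12=-4.5833; min R=1−1/(4·12/55)=-0.1458>−1
Confirm numerically:
  x=-4.011: |R|=0.49914 <1
  x=-2.777: |R|=0.09444 <1
  x=-2.306: |R|=0.14579 <1
  x=-5.116: |R|=1.59457 >1
  x=-4.975: |R|=1.42514 >1
  x=-4.834: |R|=1.26438 >1
Stable set (-4.5833, 0).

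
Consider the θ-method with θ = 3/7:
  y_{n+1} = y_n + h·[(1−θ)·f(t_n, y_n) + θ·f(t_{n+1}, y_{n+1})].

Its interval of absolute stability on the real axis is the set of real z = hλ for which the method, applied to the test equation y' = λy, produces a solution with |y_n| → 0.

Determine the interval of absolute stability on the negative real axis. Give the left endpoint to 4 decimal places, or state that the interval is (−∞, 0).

z∈(-14.0000,0).

Set f=λy, z=hλ:
  y_{n+1} = y_n + z·[4/7·y_n + 3/7·y_{n+1}] ⇒ (1 − 3/7z)y_{n+1} = (1 + 4/7z)y_n
  so R(z) = (1 + 4/7z)/(1 − 3/7z).

Solve |R(x)|<1 on ℝ⁻.
x=-1.05: |R|=0.2759
R=−1: 1+4/7x = −1+3/7x ⇒ -1/7x=2 ⇒ x=2/(-1/7)=-14.0000
Confirm numerically:
  x=-13.810: |R|=0.99608 <1
  x=-11.874: |R|=0.95012 <1
  x=-8.051: |R|=0.80904 <1
  x=-14.542: |R|=1.01071 >1
  x=-14.239: |R|=1.00481 >1
  x=-14.089: |R|=1.00181 >1
Stable set (-14.0000, 0).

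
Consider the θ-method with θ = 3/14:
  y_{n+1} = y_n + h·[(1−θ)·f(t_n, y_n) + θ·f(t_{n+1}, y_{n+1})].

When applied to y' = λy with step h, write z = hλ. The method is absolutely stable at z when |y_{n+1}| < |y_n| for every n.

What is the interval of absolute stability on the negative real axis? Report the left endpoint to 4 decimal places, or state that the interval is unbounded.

Set f=λy, z=hλ:
  y_{n+1} = y_n + z·[11/14·y_n + 3/14·y_{n+1}] ⇒ (1 − 3/14z)y_{n+1} = (1 + 11/14z)y_n
  R(z) = (1 + 11/14z)/(1 − 3/14z).

Need |R(x)|<1, x<0.
x=-0.47: |R|=0.5730
R=−1: 1+11/14x = −1+3/14x ⇒ -4/7x=2 ⇒ x=2/(-4/7)=-3.5000
Confirm numerically:
  x=-2.445: |R|=0.60441 <1
  x=-2.345: |R|=0.56073 <1
  x=-1.964: |R|=0.38226 <1
  x=-1.944: |R|=0.37233 <1
  x=-3.942: |R|=1.13692 >1
  x=-3.890: |R|=1.12154 >1
  x=-3.805: |R|=1.09601 >1
Interval (-3.5000, 0).

z∈(-3.5000,0).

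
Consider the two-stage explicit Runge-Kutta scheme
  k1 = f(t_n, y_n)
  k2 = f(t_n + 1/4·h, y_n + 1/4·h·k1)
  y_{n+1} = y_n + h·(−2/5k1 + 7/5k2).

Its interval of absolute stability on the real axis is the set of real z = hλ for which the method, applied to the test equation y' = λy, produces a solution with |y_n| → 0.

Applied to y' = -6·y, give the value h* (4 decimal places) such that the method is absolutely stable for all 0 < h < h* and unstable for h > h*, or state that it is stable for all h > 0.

(-2.8571,0); λ=-6 ⇒ h* = (20/7)/6 = 0.4762.

On y'=λy, z=hλ:
  k1=λy_n ⇒ h·k1=z·y_n;  k2=λ(1+1/4z)y_n ⇒ h·k2=z(1+1/4z)y_n
  y_{n+1}/y_n = 1 − 2/5z + 7/5z(1+1/4z) = 1 + z + 7/20z²
  R(z) = 1 + z + 7/20z².

Solve |R(x)|<1 on ℝ⁻.
x=-1.75: |R|=0.3219
R=1: x+7/20x²=0 ⇒ x=−20/7=-2.8571; min R=1−1/(4·7/20)=0.2857>−1
Confirm numerically:
  x=-1.893: |R|=0.36121 <1
  x=-1.290: |R|=0.29244 <1
  x=-1.267: |R|=0.29485 <1
  x=-3.342: |R|=1.56714 >1
  x=-2.972: |R|=1.11947 >1
Stable set (-2.8571, 0).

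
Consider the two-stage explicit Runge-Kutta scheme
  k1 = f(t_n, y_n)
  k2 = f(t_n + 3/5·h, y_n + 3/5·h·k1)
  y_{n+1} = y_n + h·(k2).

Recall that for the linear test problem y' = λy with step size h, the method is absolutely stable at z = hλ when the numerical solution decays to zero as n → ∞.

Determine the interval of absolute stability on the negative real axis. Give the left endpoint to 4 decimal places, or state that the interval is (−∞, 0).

z∈(-1.6667,0).

Test eqn y'=λy, z=hλ:
  k1=λy_n ⇒ h·k1=z·y_n;  k2=λ(1+3/5z)y_n ⇒ h·k2=z(1+3/5z)y_n
  y_{n+1}/y_n = 1 + z(1+3/5z) = 1 + z + 3/5z²
  ⇒ R(z) = 1 + z + 3/5z².

Find x<0 with |R(x)|<1.
x=-1.1: |R|=0.6260
R=1: x+3/5x²=0 ⇒ x=−5/3=-1.6667; min R=1−1/(4·3/5)=0.5833>−1
Confirm numerically:
  x=-1.562: |R|=0.90191 <1
  x=-1.138: |R|=0.63903 <1
  x=-0.670: |R|=0.59934 <1
  x=-2.082: |R|=1.51883 >1
  x=-1.868: |R|=1.22565 >1
  x=-1.733: |R|=1.06897 >1
Interval (-1.6667, 0).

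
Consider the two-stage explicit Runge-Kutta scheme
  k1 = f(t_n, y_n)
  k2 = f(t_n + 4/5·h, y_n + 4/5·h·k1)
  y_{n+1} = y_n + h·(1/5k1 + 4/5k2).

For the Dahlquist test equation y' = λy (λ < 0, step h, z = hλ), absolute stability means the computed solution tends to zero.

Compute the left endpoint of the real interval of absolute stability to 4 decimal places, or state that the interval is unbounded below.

z* = -1.5625.

Set f=λy, z=hλ:
  k1=λy_n ⇒ h·k1=z·y_n;  k2=λ(1+4/5z)y_n ⇒ h·k2=z(1+4/5z)y_n
  y_{n+1}/y_n = 1 + 1/5z + 4/5z(1+4/5z) = 1 + z + 16/25z²
  ⇒ R(z) = 1 + z + 16/25z².

Find x<0 with |R(x)|<1.
x=-0.72: |R|=0.6118
R=1: x+16/25x²=0 ⇒ x=−25/16=-1.5625; min R=1−1/(4·16/25)=0.6094>−1
Confirm numerically:
  x=-1.368: |R|=0.82971 <1
  x=-1.349: |R|=0.81567 <1
  x=-1.197: |R|=0.72000 <1
  x=-1.021: |R|=0.64616 <1
  x=-1.691: |R|=1.13907 >1
  x=-1.596: |R|=1.03422 >1
So |R|<1 on (-1.5625, 0).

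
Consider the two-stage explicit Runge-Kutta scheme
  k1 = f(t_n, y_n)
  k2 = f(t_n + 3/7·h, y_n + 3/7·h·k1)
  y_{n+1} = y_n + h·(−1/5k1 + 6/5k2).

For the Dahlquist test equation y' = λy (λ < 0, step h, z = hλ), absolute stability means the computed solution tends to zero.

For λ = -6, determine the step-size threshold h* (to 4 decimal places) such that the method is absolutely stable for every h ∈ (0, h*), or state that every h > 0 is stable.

On y'=λy, z=hλ:
  k1=λy_n ⇒ h·k1=z·y_n;  k2=λ(1+3/7z)y_n ⇒ h·k2=z(1+3/7z)y_n
  y_{n+1}/y_n = 1 − 1/5z + 6/5z(1+3/7z) = 1 + z + 18/35z²
  so R(z) = 1 + z + 18/35z².

Find x<0 with |R(x)|<1.
x=-1.16: |R|=0.5320
R=1: x+18/35x²=0 ⇒ x=−35/18=-1.9444; min R=1−1/(4·18/35)=0.5139>−1
Confirm numerically:
  x=-1.277: |R|=0.56166 <1
  x=-1.212: |R|=0.54346 <1
  x=-0.911: |R|=0.51582 <1
  x=-2.530: |R|=1.76189 >1
  x=-2.299: |R|=1.41921 >1
  x=-2.141: |R|=1.21642 >1
Stable set (-1.9444, 0).

(-1.9444,0); λ=-6 ⇒ h* = (35/18)/6 = 0.3241.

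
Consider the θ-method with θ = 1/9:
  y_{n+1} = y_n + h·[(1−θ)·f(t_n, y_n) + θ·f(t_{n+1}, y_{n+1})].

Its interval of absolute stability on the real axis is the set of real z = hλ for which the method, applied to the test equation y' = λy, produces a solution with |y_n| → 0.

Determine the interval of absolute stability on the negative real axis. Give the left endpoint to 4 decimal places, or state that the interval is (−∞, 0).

z∈(-2.5714,0).

On y'=λy, z=hλ:
  y_{n+1} = y_n + z·[8/9·y_n + 1/9·y_{n+1}] ⇒ (1 − 1/9z)y_{n+1} = (1 + 8/9z)y_n
  so R(z) = (1 + 8/9z)/(1 − 1/9z).

Solve |R(x)|<1 on ℝ⁻.
x=-1.45: |R|=0.2488
R=−1: 1+8/9x = −1+1/9x ⇒ -7/9x=2 ⇒ x=2/(-7/9)=-2.5714
Confirm numerically:
  x=-2.172: |R|=0.74973 <1
  x=-1.724: |R|=0.44685 <1
  x=-1.564: |R|=0.33245 <1
  x=-2.952: |R|=1.22289 >1
  x=-2.782: |R|=1.12511 >1
So |R|<1 on (-2.5714, 0).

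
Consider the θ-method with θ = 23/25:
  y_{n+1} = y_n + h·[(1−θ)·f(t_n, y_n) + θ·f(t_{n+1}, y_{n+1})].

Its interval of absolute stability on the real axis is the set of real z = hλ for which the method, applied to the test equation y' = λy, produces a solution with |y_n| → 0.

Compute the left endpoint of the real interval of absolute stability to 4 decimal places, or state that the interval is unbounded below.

With y'=λy (z=hλ):
  y_{n+1} = y_n + z·[2/25·y_n + 23/25·y_{n+1}] ⇒ (1 − 23/25z)y_{n+1} = (1 + 2/25z)y_n
  so R(z) = (1 + 2/25z)/(1 − 23/25z).

Solve |R(x)|<1 on ℝ⁻.
x=-1.57: |R|=0.3577
x=-2: |R|=0.2958
x=-10: |R|=0.0196
x=-100: |R|=0.0753
θ=23/25≥1/2 ⇒ |1+2/25x|<|1−23/25x| ∀x<0 ⇒ unbounded interval.

interval (−∞, 0).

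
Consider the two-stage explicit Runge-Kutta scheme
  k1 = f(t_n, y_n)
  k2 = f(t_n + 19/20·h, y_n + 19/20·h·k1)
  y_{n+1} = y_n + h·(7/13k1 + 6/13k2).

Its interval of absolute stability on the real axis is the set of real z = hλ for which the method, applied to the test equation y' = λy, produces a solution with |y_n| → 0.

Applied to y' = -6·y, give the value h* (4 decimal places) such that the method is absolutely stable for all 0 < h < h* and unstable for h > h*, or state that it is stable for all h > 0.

(-2.2807,0); λ=-6 ⇒ h* = (130/57)/6 = 0.3801.

On y'=λy, z=hλ:
  k1=λy_n ⇒ h·k1=z·y_n;  k2=λ(1+19/20z)y_n ⇒ h·k2=z(1+19/20z)y_n
  y_{n+1}/y_n = 1 + 7/13z + 6/13z(1+19/20z) = 1 + z + 57/130z²
  so R(z) = 1 + z + 57/130z².

Find x<0 with |R(x)|<1.
x=-0.31: |R|=0.7321
R=1: x+57/130x²=0 ⇒ x=−130/57=-2.2807; min R=1−1/(4·57/130)=0.4298>−1
Confirm numerically:
  x=-2.030: |R|=0.77686 <1
  x=-1.870: |R|=0.66326 <1
  x=-1.454: |R|=0.47296 <1
  x=-1.122: |R|=0.42997 <1
  x=-2.867: |R|=1.73702 >1
  x=-2.804: |R|=1.64337 >1
  x=-2.461: |R|=1.19455 >1
Interval (-2.2807, 0).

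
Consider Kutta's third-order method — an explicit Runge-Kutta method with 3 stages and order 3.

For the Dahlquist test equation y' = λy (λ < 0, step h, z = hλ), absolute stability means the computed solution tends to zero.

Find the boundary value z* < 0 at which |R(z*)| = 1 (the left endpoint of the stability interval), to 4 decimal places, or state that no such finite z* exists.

Test eqn y'=λy, z=hλ:
  order 3, 3-stage ⇒ R(z)=1+z+z^2/2+z^3/6
  (e.g. R(-0.35)=0.70410, |R|=0.70410)

Solve |R(x)|<1 on ℝ⁻.
x=-0.35: |R|=0.7041
|R(-2.76)|=1.4553 |R(-2.18)|=0.5305 |R(-1.2)|=0.2320
Bisect:
  x_lo=-3.2946 |R|=2.8275  x_hi=-0.2879 |R|=0.7496
  mid=-1.79125 |R|=0.14485 →hi
  mid=-2.54292 |R|=1.05031 →lo
  mid=-2.16708 |R|=0.51515 →hi
  mid=-2.35500 |R|=0.75881 →hi
  mid=-2.44896 |R|=0.89816 →hi
  mid=-2.49594 |R|=0.97258 →hi
  mid=-2.51943 |R|=1.01103 →lo
  mid=-2.50769 |R|=0.99170 →hi
  ...
  [-2.51282,-2.51264] ⇒ x*=-2.5127
So |R|<1 on (-2.5127, 0).

left endpoint -2.5127.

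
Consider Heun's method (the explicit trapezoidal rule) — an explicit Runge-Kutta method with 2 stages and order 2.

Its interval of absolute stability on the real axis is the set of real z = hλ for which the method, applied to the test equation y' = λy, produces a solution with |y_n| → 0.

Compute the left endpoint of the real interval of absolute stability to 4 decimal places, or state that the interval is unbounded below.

z* = -2.0000.

Set f=λy, z=hλ:
  order 2, 2-stage ⇒ R(z)=1+z+z^2/2
  (e.g. R(-0.86)=0.50980, |R|=0.50980)

Solve |R(x)|<1 on ℝ⁻.
x=-0.86: |R|=0.5098
|R(-0.98)|=0.5002 |R(-0.78)|=0.5242 |R(-0.6)|=0.5800
Bisect:
  x_lo=-2.6370 |R|=1.8399  x_hi=-0.1933 |R|=0.8254
  mid=-1.41515 |R|=0.58618 →hi
  mid=-2.02609 |R|=1.02643 →lo
  mid=-1.72062 |R|=0.75965 →hi
  mid=-1.87335 |R|=0.88137 →hi
  mid=-1.94972 |R|=0.95099 →hi
  mid=-1.98791 |R|=0.98798 →hi
  mid=-2.00700 |R|=1.00702 →lo
  mid=-1.99745 |R|=0.99745 →hi
  mid=-2.00222 |R|=1.00223 →lo
  mid=-1.99984 |R|=0.99984 →hi
  ...
  [-2.00014,-1.99999] ⇒ x*=-2.0000
So |R|<1 on (-2.0000, 0).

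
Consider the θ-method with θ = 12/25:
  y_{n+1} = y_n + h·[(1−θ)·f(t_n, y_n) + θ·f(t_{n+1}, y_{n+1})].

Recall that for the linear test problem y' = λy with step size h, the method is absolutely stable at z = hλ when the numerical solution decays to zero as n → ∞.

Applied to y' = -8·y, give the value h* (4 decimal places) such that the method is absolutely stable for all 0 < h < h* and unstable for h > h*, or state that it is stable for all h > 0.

(-50.0000,0); λ=-8 ⇒ h* = (50)/8 = 6.2500.

On y'=λy, z=hλ:
  y_{n+1} = y_n + z·[13/25·y_n + 12/25·y_{n+1}] ⇒ (1 − 12/25z)y_{n+1} = (1 + 13/25z)y_n
  R(z) = (1 + 13/25z)/(1 − 12/25z).

Find x<0 with |R(x)|<1.
x=-0.95: |R|=0.3475
R=−1: 1+13/25x = −1+12/25x ⇒ -1/25x=2 ⇒ x=2/(-1/25)=-50.0000
Confirm numerically:
  x=-48.488: |R|=0.99751 <1
  x=-34.791: |R|=0.96563 <1
  x=-30.540: |R|=0.95029 <1
  x=-50.226: |R|=1.00036 >1
  x=-50.216: |R|=1.00034 >1
So |R|<1 on (-50.0000, 0).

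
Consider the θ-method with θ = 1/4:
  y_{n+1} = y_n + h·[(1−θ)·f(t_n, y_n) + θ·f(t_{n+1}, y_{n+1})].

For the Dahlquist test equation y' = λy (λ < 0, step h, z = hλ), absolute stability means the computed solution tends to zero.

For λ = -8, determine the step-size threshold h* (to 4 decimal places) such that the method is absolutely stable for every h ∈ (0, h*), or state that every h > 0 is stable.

(-4.0000,0); λ=-8 ⇒ h* = (4)/8 = 0.5000.

Test eqn y'=λy, z=hλ:
  y_{n+1} = y_n + z·[3/4·y_n + 1/4·y_{n+1}] ⇒ (1 − 1/4z)y_{n+1} = (1 + 3/4z)y_n
  R(z) = (1 + 3/4z)/(1 − 1/4z).

Boundary: |R(x)|=1, x<0.
x=-1.1: |R|=0.1373
R=−1: 1+3/4x = −1+1/4x ⇒ -1/2x=2 ⇒ x=2/(-1/2)=-4.0000
Confirm numerically:
  x=-2.942: |R|=0.69519 <1
  x=-2.936: |R|=0.69319 <1
  x=-2.773: |R|=0.63768 <1
  x=-4.239: |R|=1.05802 >1
  x=-4.232: |R|=1.05637 >1
  x=-4.192: |R|=1.04688 >1
So |R|<1 on (-4.0000, 0).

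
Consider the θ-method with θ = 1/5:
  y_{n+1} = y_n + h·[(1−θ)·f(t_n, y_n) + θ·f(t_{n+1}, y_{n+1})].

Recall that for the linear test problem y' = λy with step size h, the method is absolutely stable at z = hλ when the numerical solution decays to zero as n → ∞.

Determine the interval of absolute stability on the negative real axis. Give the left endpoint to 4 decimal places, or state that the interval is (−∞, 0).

z∈(-3.3333,0).

With y'=λy (z=hλ):
  y_{n+1} = y_n + z·[4/5·y_n + 1/5·y_{n+1}] ⇒ (1 − 1/5z)y_{n+1} = (1 + 4/5z)y_n
  ⇒ R(z) = (1 + 4/5z)/(1 − 1/5z).

Boundary: |R(x)|=1, x<0.
x=-1.68: |R|=0.2575
R=−1: 1+4/5x = −1+1/5x ⇒ -3/5x=2 ⇒ x=2/(-3/5)=-3.3333
Confirm numerically:
  x=-2.870: |R|=0.82338 <1
  x=-1.657: |R|=0.24455 <1
  x=-1.399: |R|=0.09314 <1
  x=-3.558: |R|=1.07876 >1
  x=-3.377: |R|=1.01564 >1
Stable set (-3.3333, 0).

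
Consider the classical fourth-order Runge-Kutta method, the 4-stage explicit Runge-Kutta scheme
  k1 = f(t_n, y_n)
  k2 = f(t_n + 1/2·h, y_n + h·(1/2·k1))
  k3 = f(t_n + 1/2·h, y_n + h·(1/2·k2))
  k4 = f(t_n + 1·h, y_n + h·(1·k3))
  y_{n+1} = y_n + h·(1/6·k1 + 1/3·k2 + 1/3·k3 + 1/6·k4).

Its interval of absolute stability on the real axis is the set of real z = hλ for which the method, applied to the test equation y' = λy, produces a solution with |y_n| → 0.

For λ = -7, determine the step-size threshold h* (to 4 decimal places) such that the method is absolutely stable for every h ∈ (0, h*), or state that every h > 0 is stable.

(-2.7853,0); λ=-7 ⇒ h* = 0.3979.

Set f=λy, z=hλ:
  order 4, 4-stage ⇒ R(z)=1+z+z^2/2+z^3/6+z^4/24
  (e.g. R(-1.71)=0.27495, |R|=0.27495)

Boundary: |R(x)|=1, x<0.
x=-1.71: |R|=0.2749
|R(-2.51)|=0.6583 |R(-2.39)|=0.5502 |R(-1.5)|=0.2734
Bisect:
  x_lo=-3.2796 |R|=2.0394  x_hi=-0.2403 |R|=0.7864
  mid=-1.75991 |R|=0.27996 →hi
  mid=-2.51974 |R|=0.66809 →hi
  mid=-2.89965 |R|=1.18656 →lo
  mid=-2.70970 |R|=0.89188 →hi
  mid=-2.80468 |R|=1.02962 →lo
  mid=-2.75719 |R|=0.95844 →hi
  mid=-2.78093 |R|=0.99344 →hi
  mid=-2.79280 |R|=1.01138 →lo
  mid=-2.78687 |R|=1.00238 →lo
  mid=-2.78390 |R|=0.99790 →hi
  ...
  [-2.78538,-2.78520] ⇒ x*=-2.7853
So |R|<1 on (-2.7853, 0).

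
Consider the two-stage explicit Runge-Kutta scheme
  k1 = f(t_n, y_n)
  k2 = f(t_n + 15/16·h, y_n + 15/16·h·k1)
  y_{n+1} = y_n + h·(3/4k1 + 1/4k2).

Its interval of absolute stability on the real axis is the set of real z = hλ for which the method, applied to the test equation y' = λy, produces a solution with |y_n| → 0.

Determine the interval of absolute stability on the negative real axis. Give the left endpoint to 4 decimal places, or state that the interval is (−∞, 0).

With y'=λy (z=hλ):
  k1=λy_n ⇒ h·k1=z·y_n;  k2=λ(1+15/16z)y_n ⇒ h·k2=z(1+15/16z)y_n
  y_{n+1}/y_n = 1 + 3/4z + 1/4z(1+15/16z) = 1 + z + 15/64z²
  ⇒ R(z) = 1 + z + 15/64z².

Need |R(x)|<1, x<0.
x=-0.67: |R|=0.4352
R=1: x+15/64x²=0 ⇒ x=−64/15=-4.2667; min R=1−1/(4·15/64)=-0.0667>−1
Confirm numerically:
  x=-2.661: |R|=0.00141 <1
  x=-2.208: |R|=0.06536 <1
  x=-2.088: |R|=0.06618 <1
  x=-4.611: |R|=1.37212 >1
  x=-4.540: |R|=1.29084 >1
  x=-4.461: |R|=1.20318 >1
So |R|<1 on (-4.2667, 0).

(-4.2667, 0).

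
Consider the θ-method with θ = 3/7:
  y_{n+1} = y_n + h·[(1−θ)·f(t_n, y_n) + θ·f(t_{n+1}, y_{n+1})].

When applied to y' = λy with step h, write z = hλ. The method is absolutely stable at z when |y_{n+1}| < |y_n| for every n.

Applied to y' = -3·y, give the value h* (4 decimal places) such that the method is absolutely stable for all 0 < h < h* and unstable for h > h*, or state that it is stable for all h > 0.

(-14.0000,0); λ=-3 ⇒ h* = (14)/3 = 4.6667.

Test eqn y'=λy, z=hλ:
  y_{n+1} = y_n + z·[4/7·y_n + 3/7·y_{n+1}] ⇒ (1 − 3/7z)y_{n+1} = (1 + 4/7z)y_n
  so R(z) = (1 + 4/7z)/(1 − 3/7z).

Boundary: |R(x)|=1, x<0.
x=-1.19: |R|=0.2119
R=−1: 1+4/7x = −1+3/7x ⇒ -1/7x=2 ⇒ x=2/(-1/7)=-14.0000
Confirm numerically:
  x=-10.983: |R|=0.92448 <1
  x=-8.721: |R|=0.84082 <1
  x=-8.055: |R|=0.80924 <1
  x=-14.593: |R|=1.01168 >1
  x=-14.592: |R|=1.01166 >1
So |R|<1 on (-14.0000, 0).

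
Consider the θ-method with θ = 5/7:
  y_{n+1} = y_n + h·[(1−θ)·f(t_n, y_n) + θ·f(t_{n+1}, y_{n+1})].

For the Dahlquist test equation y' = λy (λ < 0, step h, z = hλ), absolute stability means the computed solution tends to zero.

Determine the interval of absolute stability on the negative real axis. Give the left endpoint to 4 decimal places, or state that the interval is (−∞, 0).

interval (−∞, 0).

With y'=λy (z=hλ):
  y_{n+1} = y_n + z·[2/7·y_n + 5/7·y_{n+1}] ⇒ (1 − 5/7z)y_{n+1} = (1 + 2/7z)y_n
  Hence R(z) = (1 + 2/7z)/(1 − 5/7z).

Solve |R(x)|<1 on ℝ⁻.
x=-0.32: |R|=0.7395
x=-2: |R|=0.1765
x=-10: |R|=0.2281
x=-100: |R|=0.3807
θ=5/7≥1/2 ⇒ |1+2/7x|<|1−5/7x| ∀x<0 ⇒ interval (−∞,0).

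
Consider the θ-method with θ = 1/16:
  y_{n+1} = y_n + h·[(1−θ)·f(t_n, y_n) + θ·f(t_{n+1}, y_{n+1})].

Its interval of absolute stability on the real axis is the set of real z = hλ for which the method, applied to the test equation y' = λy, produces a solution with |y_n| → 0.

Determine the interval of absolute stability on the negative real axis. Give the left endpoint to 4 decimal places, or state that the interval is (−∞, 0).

z∈(-2.2857,0).

With y'=λy (z=hλ):
  y_{n+1} = y_n + z·[15/16·y_n + 1/16·y_{n+1}] ⇒ (1 − 1/16z)y_{n+1} = (1 + 15/16z)y_n
  so R(z) = (1 + 15/16z)/(1 − 1/16z).

Find x<0 with |R(x)|<1.
x=-1.32: |R|=0.2194
R=−1: 1+15/16x = −1+1/16x ⇒ -7/8x=2 ⇒ x=2/(-7/8)=-2.2857
Confirm numerically:
  x=-2.241: |R|=0.96568 <1
  x=-1.992: |R|=0.77145 <1
  x=-1.443: |R|=0.32363 <1
  x=-0.927: |R|=0.12377 <1
  x=-2.719: |R|=1.32406 >1
  x=-2.479: |R|=1.14644 >1
Stable set (-2.2857, 0).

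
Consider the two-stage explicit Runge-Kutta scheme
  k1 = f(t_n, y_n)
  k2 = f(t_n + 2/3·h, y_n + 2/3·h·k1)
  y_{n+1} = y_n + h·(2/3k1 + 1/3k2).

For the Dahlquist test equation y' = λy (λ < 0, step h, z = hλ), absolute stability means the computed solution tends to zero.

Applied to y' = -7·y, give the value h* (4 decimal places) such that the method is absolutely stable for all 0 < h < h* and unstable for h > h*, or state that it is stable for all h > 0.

On y'=λy, z=hλ:
  k1=λy_n ⇒ h·k1=z·y_n;  k2=λ(1+2/3z)y_n ⇒ h·k2=z(1+2/3z)y_n
  y_{n+1}/y_n = 1 + 2/3z + 1/3z(1+2/3z) = 1 + z + 2/9z²
  Hence R(z) = 1 + z + 2/9z².

Solve |R(x)|<1 on ℝ⁻.
x=-1.74: |R|=0.0672
R=1: x+2/9x²=0 ⇒ x=−9/2=-4.5000; min R=1−1/(4·2/9)=-0.1250>−1
Confirm numerically:
  x=-4.368: |R|=0.87187 <1
  x=-3.701: |R|=0.34287 <1
  x=-2.641: |R|=0.09103 <1
  x=-5.012: |R|=1.57025 >1
  x=-4.790: |R|=1.30869 >1
  x=-4.785: |R|=1.30305 >1
Interval (-4.5000, 0).

(-4.5000,0); λ=-7 ⇒ h* = (9/2)/7 = 0.6429.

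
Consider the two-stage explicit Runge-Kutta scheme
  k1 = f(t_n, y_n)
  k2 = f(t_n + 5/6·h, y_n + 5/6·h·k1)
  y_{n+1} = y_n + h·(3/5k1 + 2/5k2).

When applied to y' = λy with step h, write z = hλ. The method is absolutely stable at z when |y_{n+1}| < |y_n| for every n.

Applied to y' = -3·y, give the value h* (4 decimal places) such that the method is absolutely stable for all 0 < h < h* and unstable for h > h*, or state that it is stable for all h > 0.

Set f=λy, z=hλ:
  k1=λy_n ⇒ h·k1=z·y_n;  k2=λ(1+5/6z)y_n ⇒ h·k2=z(1+5/6z)y_n
  y_{n+1}/y_n = 1 + 3/5z + 2/5z(1+5/6z) = 1 + z + 1/3z²
  so R(z) = 1 + z + 1/3z².

Need |R(x)|<1, x<0.
x=-1.66: |R|=0.2585
R=1: x+1/3x²=0 ⇒ x=−3=-3.0000; min R=1−1/(4·1/3)=0.2500>−1
Confirm numerically:
  x=-2.191: |R|=0.40916 <1
  x=-1.644: |R|=0.25691 <1
  x=-1.621: |R|=0.25488 <1
  x=-1.556: |R|=0.25105 <1
  x=-3.257: |R|=1.27902 >1
  x=-3.114: |R|=1.11833 >1
  x=-3.041: |R|=1.04156 >1
Interval (-3.0000, 0).

(-3.0000,0); λ=-3 ⇒ h* = (3)/3 = 1.0000.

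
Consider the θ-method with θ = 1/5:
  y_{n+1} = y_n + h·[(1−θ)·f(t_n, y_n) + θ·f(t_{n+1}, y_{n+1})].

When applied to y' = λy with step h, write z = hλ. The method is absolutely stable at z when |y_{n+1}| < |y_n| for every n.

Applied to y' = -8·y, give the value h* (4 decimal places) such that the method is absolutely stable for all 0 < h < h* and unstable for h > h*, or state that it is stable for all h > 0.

(-3.3333,0); λ=-8 ⇒ h* = (10/3)/8 = 0.4167.

On y'=λy, z=hλ:
  y_{n+1} = y_n + z·[4/5·y_n + 1/5·y_{n+1}] ⇒ (1 − 1/5z)y_{n+1} = (1 + 4/5z)y_n
  Hence R(z) = (1 + 4/5z)/(1 − 1/5z).

Need |R(x)|<1, x<0.
x=-1.72: |R|=0.2798
R=−1: 1+4/5x = −1+1/5x ⇒ -3/5x=2 ⇒ x=2/(-3/5)=-3.3333
Confirm numerically:
  x=-3.273: |R|=0.97812 <1
  x=-1.812: |R|=0.33001 <1
  x=-1.462: |R|=0.13123 <1
  x=-1.414: |R|=0.10228 <1
  x=-3.699: |R|=1.12611 >1
  x=-3.611: |R|=1.09674 >1
Interval (-3.3333, 0).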